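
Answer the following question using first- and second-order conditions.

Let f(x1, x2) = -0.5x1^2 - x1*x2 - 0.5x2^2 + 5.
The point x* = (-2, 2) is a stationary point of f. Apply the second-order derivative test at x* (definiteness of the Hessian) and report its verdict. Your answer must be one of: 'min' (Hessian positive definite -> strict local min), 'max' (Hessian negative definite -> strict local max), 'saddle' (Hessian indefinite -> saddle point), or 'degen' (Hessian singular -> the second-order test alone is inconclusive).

Compute the Hessian H = grad^2 f:
  H = [[-1, -1], [-1, -1]]
Verify stationarity: grad f(x*) = H x* + g = (0, 0).
Eigenvalues of H: -2, 0.
H has a zero eigenvalue (singular; negative semidefinite but not definite), so H is neither positive definite, negative definite, nor indefinite. The second-order test alone is inconclusive -> degen.
(Indeed, f is constant along the null direction of H through x*, so x* is not a strict local extremum.)

degen


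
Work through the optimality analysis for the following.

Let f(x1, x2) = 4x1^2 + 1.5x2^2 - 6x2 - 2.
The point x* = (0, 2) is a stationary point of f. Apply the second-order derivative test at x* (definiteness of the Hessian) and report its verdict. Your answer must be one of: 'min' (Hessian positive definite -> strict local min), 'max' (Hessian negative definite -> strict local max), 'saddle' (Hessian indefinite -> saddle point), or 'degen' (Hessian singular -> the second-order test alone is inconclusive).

Compute the Hessian H = grad^2 f:
  H = [[8, 0], [0, 3]]
Verify stationarity: grad f(x*) = H x* + g = (0, 0).
Eigenvalues of H: 3, 8.
Both eigenvalues > 0, so H is positive definite -> x* is a strict local min.

min


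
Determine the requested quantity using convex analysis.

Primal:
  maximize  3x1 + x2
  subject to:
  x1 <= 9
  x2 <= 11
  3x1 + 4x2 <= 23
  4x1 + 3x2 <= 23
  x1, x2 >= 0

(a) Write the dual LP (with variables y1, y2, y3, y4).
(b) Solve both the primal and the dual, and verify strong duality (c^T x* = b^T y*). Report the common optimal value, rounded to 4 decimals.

The standard primal-dual pair for 'max c^T x s.t. A x <= b, x >= 0' is:
  Dual:  min b^T y  s.t.  A^T y >= c,  y >= 0.

So the dual LP is:
  minimize  9y1 + 11y2 + 23y3 + 23y4
  subject to:
    y1 + 3y3 + 4y4 >= 3
    y2 + 4y3 + 3y4 >= 1
    y1, y2, y3, y4 >= 0

Solving the primal: x* = (5.75, 0).
  primal value c^T x* = 17.25.
Solving the dual: y* = (0, 0, 0, 0.75).
  dual value b^T y* = 17.25.
Strong duality: c^T x* = b^T y*. Confirmed.

17.25


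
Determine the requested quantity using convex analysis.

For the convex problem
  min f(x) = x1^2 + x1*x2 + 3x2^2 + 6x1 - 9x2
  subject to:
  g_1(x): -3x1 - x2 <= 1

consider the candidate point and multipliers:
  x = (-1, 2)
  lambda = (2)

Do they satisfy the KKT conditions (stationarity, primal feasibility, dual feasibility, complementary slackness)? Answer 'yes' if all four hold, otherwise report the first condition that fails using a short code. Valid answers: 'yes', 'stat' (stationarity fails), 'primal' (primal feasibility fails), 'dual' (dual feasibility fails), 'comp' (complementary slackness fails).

Gradient of f: grad f(x) = Q x + c = (6, 2)
Constraint values g_i(x) = a_i^T x - b_i:
  g_1((-1, 2)) = 0
Stationarity residual: grad f(x) + sum_i lambda_i a_i = (0, 0)
  -> stationarity OK
Primal feasibility (all g_i <= 0): OK
Dual feasibility (all lambda_i >= 0): OK
Complementary slackness (lambda_i * g_i(x) = 0 for all i): OK

Verdict: yes, KKT holds.

yes


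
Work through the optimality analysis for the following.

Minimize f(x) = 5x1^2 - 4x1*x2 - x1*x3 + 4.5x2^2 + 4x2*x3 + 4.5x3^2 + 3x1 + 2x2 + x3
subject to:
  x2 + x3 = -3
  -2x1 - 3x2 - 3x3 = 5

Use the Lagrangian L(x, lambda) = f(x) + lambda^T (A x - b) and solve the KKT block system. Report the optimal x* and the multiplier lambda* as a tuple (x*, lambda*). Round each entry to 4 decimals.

Form the Lagrangian:
  L(x, lambda) = (1/2) x^T Q x + c^T x + lambda^T (A x - b)
Stationarity (grad_x L = 0): Q x + c + A^T lambda = 0.
Primal feasibility: A x = b.

This gives the KKT block system:
  [ Q   A^T ] [ x     ]   [-c ]
  [ A    0  ] [ lambda ] = [ b ]

Solving the linear system:
  x*      = (2, -1, -2)
  lambda* = (66.5, 14.5)
  f(x*)   = 64.5

x* = (2, -1, -2), lambda* = (66.5, 14.5)


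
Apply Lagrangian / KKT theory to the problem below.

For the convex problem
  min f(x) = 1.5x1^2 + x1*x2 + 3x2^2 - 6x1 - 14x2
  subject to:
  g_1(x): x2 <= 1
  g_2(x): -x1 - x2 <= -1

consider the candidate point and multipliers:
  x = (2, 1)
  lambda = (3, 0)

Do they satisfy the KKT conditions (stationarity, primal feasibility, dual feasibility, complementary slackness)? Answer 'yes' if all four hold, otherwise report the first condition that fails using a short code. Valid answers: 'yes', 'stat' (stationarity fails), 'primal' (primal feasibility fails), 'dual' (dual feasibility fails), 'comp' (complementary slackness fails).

Gradient of f: grad f(x) = Q x + c = (1, -6)
Constraint values g_i(x) = a_i^T x - b_i:
  g_1((2, 1)) = 0
  g_2((2, 1)) = -2
Stationarity residual: grad f(x) + sum_i lambda_i a_i = (1, -3)
  -> stationarity FAILS
Primal feasibility (all g_i <= 0): OK
Dual feasibility (all lambda_i >= 0): OK
Complementary slackness (lambda_i * g_i(x) = 0 for all i): OK

Verdict: the first failing condition is stationarity -> stat.

stat


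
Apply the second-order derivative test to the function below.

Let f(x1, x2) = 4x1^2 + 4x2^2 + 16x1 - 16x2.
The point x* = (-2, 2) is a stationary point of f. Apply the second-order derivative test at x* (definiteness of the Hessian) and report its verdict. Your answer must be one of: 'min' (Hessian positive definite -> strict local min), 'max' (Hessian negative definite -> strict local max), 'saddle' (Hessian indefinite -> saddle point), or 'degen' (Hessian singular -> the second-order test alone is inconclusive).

Compute the Hessian H = grad^2 f:
  H = [[8, 0], [0, 8]]
Verify stationarity: grad f(x*) = H x* + g = (0, 0).
Eigenvalues of H: 8, 8.
Both eigenvalues > 0, so H is positive definite -> x* is a strict local min.

min


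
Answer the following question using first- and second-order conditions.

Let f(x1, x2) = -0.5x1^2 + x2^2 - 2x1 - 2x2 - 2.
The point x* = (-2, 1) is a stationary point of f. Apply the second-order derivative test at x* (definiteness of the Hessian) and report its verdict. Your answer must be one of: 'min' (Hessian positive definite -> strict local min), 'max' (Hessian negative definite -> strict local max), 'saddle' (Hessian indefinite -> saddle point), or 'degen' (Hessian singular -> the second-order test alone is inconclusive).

Compute the Hessian H = grad^2 f:
  H = [[-1, 0], [0, 2]]
Verify stationarity: grad f(x*) = H x* + g = (0, 0).
Eigenvalues of H: -1, 2.
Eigenvalues have mixed signs, so H is indefinite -> x* is a saddle point.

saddle


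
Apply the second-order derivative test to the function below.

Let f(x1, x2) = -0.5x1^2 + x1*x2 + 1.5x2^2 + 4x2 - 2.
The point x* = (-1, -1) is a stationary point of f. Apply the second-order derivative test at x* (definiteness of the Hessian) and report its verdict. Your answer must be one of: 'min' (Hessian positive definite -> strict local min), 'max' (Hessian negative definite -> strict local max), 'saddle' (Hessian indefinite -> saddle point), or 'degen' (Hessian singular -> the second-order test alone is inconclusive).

Compute the Hessian H = grad^2 f:
  H = [[-1, 1], [1, 3]]
Verify stationarity: grad f(x*) = H x* + g = (0, 0).
Eigenvalues of H: -1.2361, 3.2361.
Eigenvalues have mixed signs, so H is indefinite -> x* is a saddle point.

saddle


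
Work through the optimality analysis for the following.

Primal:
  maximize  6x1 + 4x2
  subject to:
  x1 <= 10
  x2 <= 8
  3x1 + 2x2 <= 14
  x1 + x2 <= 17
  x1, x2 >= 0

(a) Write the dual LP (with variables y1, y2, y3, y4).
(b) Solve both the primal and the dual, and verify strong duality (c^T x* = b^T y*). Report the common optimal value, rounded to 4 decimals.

The standard primal-dual pair for 'max c^T x s.t. A x <= b, x >= 0' is:
  Dual:  min b^T y  s.t.  A^T y >= c,  y >= 0.

So the dual LP is:
  minimize  10y1 + 8y2 + 14y3 + 17y4
  subject to:
    y1 + 3y3 + y4 >= 6
    y2 + 2y3 + y4 >= 4
    y1, y2, y3, y4 >= 0

Solving the primal: x* = (4.6667, 0).
  primal value c^T x* = 28.
Solving the dual: y* = (0, 0, 2, 0).
  dual value b^T y* = 28.
Strong duality: c^T x* = b^T y*. Confirmed.

28


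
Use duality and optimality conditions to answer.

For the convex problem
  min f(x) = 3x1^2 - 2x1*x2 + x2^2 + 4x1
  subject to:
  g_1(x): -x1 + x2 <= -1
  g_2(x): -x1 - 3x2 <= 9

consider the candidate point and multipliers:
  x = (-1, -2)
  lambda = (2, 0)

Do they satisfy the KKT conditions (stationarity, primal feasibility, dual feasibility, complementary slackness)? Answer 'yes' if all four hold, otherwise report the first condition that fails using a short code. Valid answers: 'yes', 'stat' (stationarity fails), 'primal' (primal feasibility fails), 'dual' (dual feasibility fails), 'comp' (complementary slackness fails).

Gradient of f: grad f(x) = Q x + c = (2, -2)
Constraint values g_i(x) = a_i^T x - b_i:
  g_1((-1, -2)) = 0
  g_2((-1, -2)) = -2
Stationarity residual: grad f(x) + sum_i lambda_i a_i = (0, 0)
  -> stationarity OK
Primal feasibility (all g_i <= 0): OK
Dual feasibility (all lambda_i >= 0): OK
Complementary slackness (lambda_i * g_i(x) = 0 for all i): OK

Verdict: yes, KKT holds.

yes


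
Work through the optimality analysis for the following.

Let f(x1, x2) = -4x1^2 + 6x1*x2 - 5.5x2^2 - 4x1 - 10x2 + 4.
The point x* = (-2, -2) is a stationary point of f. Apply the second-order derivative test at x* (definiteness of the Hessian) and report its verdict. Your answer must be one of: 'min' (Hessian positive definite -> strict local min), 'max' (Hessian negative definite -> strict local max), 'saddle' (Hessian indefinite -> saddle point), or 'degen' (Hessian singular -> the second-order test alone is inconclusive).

Compute the Hessian H = grad^2 f:
  H = [[-8, 6], [6, -11]]
Verify stationarity: grad f(x*) = H x* + g = (0, 0).
Eigenvalues of H: -15.6847, -3.3153.
Both eigenvalues < 0, so H is negative definite -> x* is a strict local max.

max


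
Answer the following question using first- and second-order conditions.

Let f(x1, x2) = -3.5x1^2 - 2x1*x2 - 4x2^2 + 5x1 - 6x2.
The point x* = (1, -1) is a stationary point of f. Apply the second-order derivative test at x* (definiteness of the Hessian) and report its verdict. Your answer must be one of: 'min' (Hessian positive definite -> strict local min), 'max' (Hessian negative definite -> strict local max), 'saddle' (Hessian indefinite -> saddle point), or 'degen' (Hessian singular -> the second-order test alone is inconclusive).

Compute the Hessian H = grad^2 f:
  H = [[-7, -2], [-2, -8]]
Verify stationarity: grad f(x*) = H x* + g = (0, 0).
Eigenvalues of H: -9.5616, -5.4384.
Both eigenvalues < 0, so H is negative definite -> x* is a strict local max.

max


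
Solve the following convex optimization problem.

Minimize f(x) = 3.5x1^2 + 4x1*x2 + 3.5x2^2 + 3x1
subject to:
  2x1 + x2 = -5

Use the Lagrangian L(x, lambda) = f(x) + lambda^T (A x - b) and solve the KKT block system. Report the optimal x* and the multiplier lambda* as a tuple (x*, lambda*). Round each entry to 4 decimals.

Form the Lagrangian:
  L(x, lambda) = (1/2) x^T Q x + c^T x + lambda^T (A x - b)
Stationarity (grad_x L = 0): Q x + c + A^T lambda = 0.
Primal feasibility: A x = b.

This gives the KKT block system:
  [ Q   A^T ] [ x     ]   [-c ]
  [ A    0  ] [ lambda ] = [ b ]

Solving the linear system:
  x*      = (-2.7895, 0.5789)
  lambda* = (7.1053)
  f(x*)   = 13.5789

x* = (-2.7895, 0.5789), lambda* = (7.1053)


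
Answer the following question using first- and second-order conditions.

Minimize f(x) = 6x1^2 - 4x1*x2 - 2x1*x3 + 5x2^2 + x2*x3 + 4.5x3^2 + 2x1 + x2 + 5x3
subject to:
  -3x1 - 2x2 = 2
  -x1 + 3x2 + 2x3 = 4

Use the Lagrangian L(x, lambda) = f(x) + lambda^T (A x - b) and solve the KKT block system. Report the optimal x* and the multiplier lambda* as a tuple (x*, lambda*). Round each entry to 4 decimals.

Form the Lagrangian:
  L(x, lambda) = (1/2) x^T Q x + c^T x + lambda^T (A x - b)
Stationarity (grad_x L = 0): Q x + c + A^T lambda = 0.
Primal feasibility: A x = b.

This gives the KKT block system:
  [ Q   A^T ] [ x     ]   [-c ]
  [ A    0  ] [ lambda ] = [ b ]

Solving the linear system:
  x*      = (-1.1003, 0.6505, 0.4741)
  lambda* = (-2.8984, -6.059)
  f(x*)   = 15.4266

x* = (-1.1003, 0.6505, 0.4741), lambda* = (-2.8984, -6.059)


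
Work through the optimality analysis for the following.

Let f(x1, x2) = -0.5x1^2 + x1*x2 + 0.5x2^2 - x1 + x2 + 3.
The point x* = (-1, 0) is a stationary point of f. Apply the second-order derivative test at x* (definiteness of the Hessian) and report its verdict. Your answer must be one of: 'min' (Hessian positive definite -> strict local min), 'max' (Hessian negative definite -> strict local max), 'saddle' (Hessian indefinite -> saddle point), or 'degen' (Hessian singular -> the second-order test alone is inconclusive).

Compute the Hessian H = grad^2 f:
  H = [[-1, 1], [1, 1]]
Verify stationarity: grad f(x*) = H x* + g = (0, 0).
Eigenvalues of H: -1.4142, 1.4142.
Eigenvalues have mixed signs, so H is indefinite -> x* is a saddle point.

saddle


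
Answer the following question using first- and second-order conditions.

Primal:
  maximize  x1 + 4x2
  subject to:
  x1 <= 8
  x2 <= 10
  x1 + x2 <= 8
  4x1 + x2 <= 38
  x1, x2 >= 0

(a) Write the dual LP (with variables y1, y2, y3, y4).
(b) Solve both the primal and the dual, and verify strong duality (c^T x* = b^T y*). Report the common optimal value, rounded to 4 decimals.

The standard primal-dual pair for 'max c^T x s.t. A x <= b, x >= 0' is:
  Dual:  min b^T y  s.t.  A^T y >= c,  y >= 0.

So the dual LP is:
  minimize  8y1 + 10y2 + 8y3 + 38y4
  subject to:
    y1 + y3 + 4y4 >= 1
    y2 + y3 + y4 >= 4
    y1, y2, y3, y4 >= 0

Solving the primal: x* = (0, 8).
  primal value c^T x* = 32.
Solving the dual: y* = (0, 0, 4, 0).
  dual value b^T y* = 32.
Strong duality: c^T x* = b^T y*. Confirmed.

32


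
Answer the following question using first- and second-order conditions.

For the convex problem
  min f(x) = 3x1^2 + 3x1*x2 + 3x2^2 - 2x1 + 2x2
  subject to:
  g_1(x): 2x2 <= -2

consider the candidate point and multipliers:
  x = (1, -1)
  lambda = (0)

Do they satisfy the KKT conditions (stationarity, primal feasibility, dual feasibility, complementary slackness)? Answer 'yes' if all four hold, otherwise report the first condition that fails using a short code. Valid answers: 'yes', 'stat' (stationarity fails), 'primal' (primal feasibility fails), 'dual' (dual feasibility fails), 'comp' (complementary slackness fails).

Gradient of f: grad f(x) = Q x + c = (1, -1)
Constraint values g_i(x) = a_i^T x - b_i:
  g_1((1, -1)) = 0
Stationarity residual: grad f(x) + sum_i lambda_i a_i = (1, -1)
  -> stationarity FAILS
Primal feasibility (all g_i <= 0): OK
Dual feasibility (all lambda_i >= 0): OK
Complementary slackness (lambda_i * g_i(x) = 0 for all i): OK

Verdict: the first failing condition is stationarity -> stat.

stat


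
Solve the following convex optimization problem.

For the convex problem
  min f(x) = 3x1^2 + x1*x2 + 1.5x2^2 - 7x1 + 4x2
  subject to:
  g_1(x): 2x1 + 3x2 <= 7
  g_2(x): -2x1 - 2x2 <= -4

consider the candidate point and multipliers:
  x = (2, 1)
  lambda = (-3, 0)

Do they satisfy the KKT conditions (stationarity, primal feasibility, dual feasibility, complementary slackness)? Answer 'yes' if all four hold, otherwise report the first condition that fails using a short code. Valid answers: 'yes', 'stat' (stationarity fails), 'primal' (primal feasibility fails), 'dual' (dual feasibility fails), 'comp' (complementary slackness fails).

Gradient of f: grad f(x) = Q x + c = (6, 9)
Constraint values g_i(x) = a_i^T x - b_i:
  g_1((2, 1)) = 0
  g_2((2, 1)) = -2
Stationarity residual: grad f(x) + sum_i lambda_i a_i = (0, 0)
  -> stationarity OK
Primal feasibility (all g_i <= 0): OK
Dual feasibility (all lambda_i >= 0): FAILS
Complementary slackness (lambda_i * g_i(x) = 0 for all i): OK

Verdict: the first failing condition is dual_feasibility -> dual.

dual


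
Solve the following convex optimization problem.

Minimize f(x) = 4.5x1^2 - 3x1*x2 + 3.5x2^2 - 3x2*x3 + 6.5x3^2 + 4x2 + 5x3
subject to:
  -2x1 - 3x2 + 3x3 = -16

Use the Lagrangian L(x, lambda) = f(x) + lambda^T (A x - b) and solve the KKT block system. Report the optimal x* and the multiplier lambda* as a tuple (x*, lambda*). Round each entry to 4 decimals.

Form the Lagrangian:
  L(x, lambda) = (1/2) x^T Q x + c^T x + lambda^T (A x - b)
Stationarity (grad_x L = 0): Q x + c + A^T lambda = 0.
Primal feasibility: A x = b.

This gives the KKT block system:
  [ Q   A^T ] [ x     ]   [-c ]
  [ A    0  ] [ lambda ] = [ b ]

Solving the linear system:
  x*      = (2.2636, 2.5738, -1.2504)
  lambda* = (6.3257)
  f(x*)   = 52.6269

x* = (2.2636, 2.5738, -1.2504), lambda* = (6.3257)


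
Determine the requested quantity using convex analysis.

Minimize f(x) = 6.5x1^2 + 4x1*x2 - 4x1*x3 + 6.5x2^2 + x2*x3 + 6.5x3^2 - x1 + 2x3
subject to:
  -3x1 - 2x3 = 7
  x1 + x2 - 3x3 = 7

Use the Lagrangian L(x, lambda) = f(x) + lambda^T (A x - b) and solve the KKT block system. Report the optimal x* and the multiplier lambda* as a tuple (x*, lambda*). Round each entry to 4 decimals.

Form the Lagrangian:
  L(x, lambda) = (1/2) x^T Q x + c^T x + lambda^T (A x - b)
Stationarity (grad_x L = 0): Q x + c + A^T lambda = 0.
Primal feasibility: A x = b.

This gives the KKT block system:
  [ Q   A^T ] [ x     ]   [-c ]
  [ A    0  ] [ lambda ] = [ b ]

Solving the linear system:
  x*      = (-0.8071, 0.9393, -2.2893)
  lambda* = (-1.7571, -6.6929)
  f(x*)   = 27.6893

x* = (-0.8071, 0.9393, -2.2893), lambda* = (-1.7571, -6.6929)


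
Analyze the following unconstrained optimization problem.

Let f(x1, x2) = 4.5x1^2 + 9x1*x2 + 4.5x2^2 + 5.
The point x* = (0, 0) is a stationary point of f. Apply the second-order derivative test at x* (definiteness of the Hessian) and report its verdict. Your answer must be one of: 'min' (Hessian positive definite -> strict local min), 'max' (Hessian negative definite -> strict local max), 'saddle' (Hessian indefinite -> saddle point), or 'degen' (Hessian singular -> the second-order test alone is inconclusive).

Compute the Hessian H = grad^2 f:
  H = [[9, 9], [9, 9]]
Verify stationarity: grad f(x*) = H x* + g = (0, 0).
Eigenvalues of H: 0, 18.
H has a zero eigenvalue (singular; positive semidefinite but not definite), so H is neither positive definite, negative definite, nor indefinite. The second-order test alone is inconclusive -> degen.
(Indeed, f is constant along the null direction of H through x*, so x* is not a strict local extremum.)

degen


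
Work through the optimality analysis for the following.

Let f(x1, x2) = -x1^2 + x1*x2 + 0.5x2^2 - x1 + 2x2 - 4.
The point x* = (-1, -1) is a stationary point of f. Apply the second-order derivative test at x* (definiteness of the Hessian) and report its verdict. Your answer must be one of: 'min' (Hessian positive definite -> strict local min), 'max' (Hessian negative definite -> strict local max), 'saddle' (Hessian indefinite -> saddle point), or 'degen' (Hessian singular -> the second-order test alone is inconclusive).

Compute the Hessian H = grad^2 f:
  H = [[-2, 1], [1, 1]]
Verify stationarity: grad f(x*) = H x* + g = (0, 0).
Eigenvalues of H: -2.3028, 1.3028.
Eigenvalues have mixed signs, so H is indefinite -> x* is a saddle point.

saddle


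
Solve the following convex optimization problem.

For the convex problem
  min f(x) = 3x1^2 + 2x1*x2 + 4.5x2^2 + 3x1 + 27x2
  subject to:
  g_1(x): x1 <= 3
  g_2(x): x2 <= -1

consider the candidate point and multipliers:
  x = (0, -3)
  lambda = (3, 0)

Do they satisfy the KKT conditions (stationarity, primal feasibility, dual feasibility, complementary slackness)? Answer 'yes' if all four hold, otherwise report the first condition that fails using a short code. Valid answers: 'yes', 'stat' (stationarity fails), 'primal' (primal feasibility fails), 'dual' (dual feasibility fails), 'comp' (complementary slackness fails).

Gradient of f: grad f(x) = Q x + c = (-3, 0)
Constraint values g_i(x) = a_i^T x - b_i:
  g_1((0, -3)) = -3
  g_2((0, -3)) = -2
Stationarity residual: grad f(x) + sum_i lambda_i a_i = (0, 0)
  -> stationarity OK
Primal feasibility (all g_i <= 0): OK
Dual feasibility (all lambda_i >= 0): OK
Complementary slackness (lambda_i * g_i(x) = 0 for all i): FAILS

Verdict: the first failing condition is complementary_slackness -> comp.

comp


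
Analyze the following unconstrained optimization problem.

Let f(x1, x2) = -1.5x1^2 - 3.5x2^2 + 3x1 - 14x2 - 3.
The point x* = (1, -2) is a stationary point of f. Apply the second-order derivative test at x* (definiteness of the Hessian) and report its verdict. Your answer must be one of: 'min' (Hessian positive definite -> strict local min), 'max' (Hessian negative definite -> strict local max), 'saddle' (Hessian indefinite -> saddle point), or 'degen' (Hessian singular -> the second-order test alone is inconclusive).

Compute the Hessian H = grad^2 f:
  H = [[-3, 0], [0, -7]]
Verify stationarity: grad f(x*) = H x* + g = (0, 0).
Eigenvalues of H: -7, -3.
Both eigenvalues < 0, so H is negative definite -> x* is a strict local max.

max


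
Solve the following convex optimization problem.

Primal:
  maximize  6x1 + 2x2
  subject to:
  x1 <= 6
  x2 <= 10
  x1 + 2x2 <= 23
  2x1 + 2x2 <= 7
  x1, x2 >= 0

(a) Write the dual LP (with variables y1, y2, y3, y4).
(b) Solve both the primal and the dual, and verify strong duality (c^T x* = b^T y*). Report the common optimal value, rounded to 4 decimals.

The standard primal-dual pair for 'max c^T x s.t. A x <= b, x >= 0' is:
  Dual:  min b^T y  s.t.  A^T y >= c,  y >= 0.

So the dual LP is:
  minimize  6y1 + 10y2 + 23y3 + 7y4
  subject to:
    y1 + y3 + 2y4 >= 6
    y2 + 2y3 + 2y4 >= 2
    y1, y2, y3, y4 >= 0

Solving the primal: x* = (3.5, 0).
  primal value c^T x* = 21.
Solving the dual: y* = (0, 0, 0, 3).
  dual value b^T y* = 21.
Strong duality: c^T x* = b^T y*. Confirmed.

21


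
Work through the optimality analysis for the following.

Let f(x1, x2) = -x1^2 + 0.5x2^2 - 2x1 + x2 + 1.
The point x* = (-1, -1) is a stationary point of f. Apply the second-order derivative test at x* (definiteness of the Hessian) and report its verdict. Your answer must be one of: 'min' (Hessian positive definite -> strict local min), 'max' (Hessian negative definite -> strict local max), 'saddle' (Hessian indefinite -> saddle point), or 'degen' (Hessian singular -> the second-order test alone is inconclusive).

Compute the Hessian H = grad^2 f:
  H = [[-2, 0], [0, 1]]
Verify stationarity: grad f(x*) = H x* + g = (0, 0).
Eigenvalues of H: -2, 1.
Eigenvalues have mixed signs, so H is indefinite -> x* is a saddle point.

saddle


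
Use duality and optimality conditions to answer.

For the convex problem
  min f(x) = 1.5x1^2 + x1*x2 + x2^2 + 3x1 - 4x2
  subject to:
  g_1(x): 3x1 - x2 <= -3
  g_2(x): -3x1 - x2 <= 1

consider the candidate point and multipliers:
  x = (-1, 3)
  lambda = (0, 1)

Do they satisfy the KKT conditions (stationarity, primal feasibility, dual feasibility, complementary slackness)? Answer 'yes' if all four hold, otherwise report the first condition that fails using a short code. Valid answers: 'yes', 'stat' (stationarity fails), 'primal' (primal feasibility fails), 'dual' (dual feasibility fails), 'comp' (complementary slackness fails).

Gradient of f: grad f(x) = Q x + c = (3, 1)
Constraint values g_i(x) = a_i^T x - b_i:
  g_1((-1, 3)) = -3
  g_2((-1, 3)) = -1
Stationarity residual: grad f(x) + sum_i lambda_i a_i = (0, 0)
  -> stationarity OK
Primal feasibility (all g_i <= 0): OK
Dual feasibility (all lambda_i >= 0): OK
Complementary slackness (lambda_i * g_i(x) = 0 for all i): FAILS

Verdict: the first failing condition is complementary_slackness -> comp.

comp


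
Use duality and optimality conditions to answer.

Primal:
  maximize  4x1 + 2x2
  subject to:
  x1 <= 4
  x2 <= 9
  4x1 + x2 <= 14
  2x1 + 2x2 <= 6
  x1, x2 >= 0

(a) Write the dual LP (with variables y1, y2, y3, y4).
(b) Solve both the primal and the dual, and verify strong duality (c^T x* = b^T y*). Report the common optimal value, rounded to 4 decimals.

The standard primal-dual pair for 'max c^T x s.t. A x <= b, x >= 0' is:
  Dual:  min b^T y  s.t.  A^T y >= c,  y >= 0.

So the dual LP is:
  minimize  4y1 + 9y2 + 14y3 + 6y4
  subject to:
    y1 + 4y3 + 2y4 >= 4
    y2 + y3 + 2y4 >= 2
    y1, y2, y3, y4 >= 0

Solving the primal: x* = (3, 0).
  primal value c^T x* = 12.
Solving the dual: y* = (0, 0, 0, 2).
  dual value b^T y* = 12.
Strong duality: c^T x* = b^T y*. Confirmed.

12


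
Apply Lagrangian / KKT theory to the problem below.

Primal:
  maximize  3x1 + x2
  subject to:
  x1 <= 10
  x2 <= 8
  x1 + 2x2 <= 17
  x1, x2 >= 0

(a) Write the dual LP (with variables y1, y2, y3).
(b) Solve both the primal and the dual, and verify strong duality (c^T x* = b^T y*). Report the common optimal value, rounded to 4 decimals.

The standard primal-dual pair for 'max c^T x s.t. A x <= b, x >= 0' is:
  Dual:  min b^T y  s.t.  A^T y >= c,  y >= 0.

So the dual LP is:
  minimize  10y1 + 8y2 + 17y3
  subject to:
    y1 + y3 >= 3
    y2 + 2y3 >= 1
    y1, y2, y3 >= 0

Solving the primal: x* = (10, 3.5).
  primal value c^T x* = 33.5.
Solving the dual: y* = (2.5, 0, 0.5).
  dual value b^T y* = 33.5.
Strong duality: c^T x* = b^T y*. Confirmed.

33.5


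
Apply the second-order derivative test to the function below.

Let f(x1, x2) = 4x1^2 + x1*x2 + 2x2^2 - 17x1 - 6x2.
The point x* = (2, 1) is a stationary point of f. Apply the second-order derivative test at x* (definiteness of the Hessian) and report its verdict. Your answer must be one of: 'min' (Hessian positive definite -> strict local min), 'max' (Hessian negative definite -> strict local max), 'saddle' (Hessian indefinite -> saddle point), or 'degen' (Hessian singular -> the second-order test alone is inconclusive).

Compute the Hessian H = grad^2 f:
  H = [[8, 1], [1, 4]]
Verify stationarity: grad f(x*) = H x* + g = (0, 0).
Eigenvalues of H: 3.7639, 8.2361.
Both eigenvalues > 0, so H is positive definite -> x* is a strict local min.

min


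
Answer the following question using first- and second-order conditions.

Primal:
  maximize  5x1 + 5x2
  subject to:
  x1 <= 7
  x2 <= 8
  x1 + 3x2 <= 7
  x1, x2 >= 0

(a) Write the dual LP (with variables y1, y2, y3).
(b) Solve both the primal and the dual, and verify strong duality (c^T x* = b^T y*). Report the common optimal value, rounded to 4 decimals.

The standard primal-dual pair for 'max c^T x s.t. A x <= b, x >= 0' is:
  Dual:  min b^T y  s.t.  A^T y >= c,  y >= 0.

So the dual LP is:
  minimize  7y1 + 8y2 + 7y3
  subject to:
    y1 + y3 >= 5
    y2 + 3y3 >= 5
    y1, y2, y3 >= 0

Solving the primal: x* = (7, 0).
  primal value c^T x* = 35.
Solving the dual: y* = (3.3333, 0, 1.6667).
  dual value b^T y* = 35.
Strong duality: c^T x* = b^T y*. Confirmed.

35


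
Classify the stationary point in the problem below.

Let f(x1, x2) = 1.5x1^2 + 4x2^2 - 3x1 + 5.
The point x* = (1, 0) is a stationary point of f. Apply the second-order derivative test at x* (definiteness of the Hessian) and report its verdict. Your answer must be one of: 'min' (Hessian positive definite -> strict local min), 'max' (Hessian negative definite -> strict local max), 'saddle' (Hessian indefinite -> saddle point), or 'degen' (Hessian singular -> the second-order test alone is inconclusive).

Compute the Hessian H = grad^2 f:
  H = [[3, 0], [0, 8]]
Verify stationarity: grad f(x*) = H x* + g = (0, 0).
Eigenvalues of H: 3, 8.
Both eigenvalues > 0, so H is positive definite -> x* is a strict local min.

min


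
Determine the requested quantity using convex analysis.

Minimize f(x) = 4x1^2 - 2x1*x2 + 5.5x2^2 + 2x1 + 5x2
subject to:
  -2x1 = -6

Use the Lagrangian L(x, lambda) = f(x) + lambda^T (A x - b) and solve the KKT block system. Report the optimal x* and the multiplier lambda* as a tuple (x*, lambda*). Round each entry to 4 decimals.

Form the Lagrangian:
  L(x, lambda) = (1/2) x^T Q x + c^T x + lambda^T (A x - b)
Stationarity (grad_x L = 0): Q x + c + A^T lambda = 0.
Primal feasibility: A x = b.

This gives the KKT block system:
  [ Q   A^T ] [ x     ]   [-c ]
  [ A    0  ] [ lambda ] = [ b ]

Solving the linear system:
  x*      = (3, 0.0909)
  lambda* = (12.9091)
  f(x*)   = 41.9545

x* = (3, 0.0909), lambda* = (12.9091)


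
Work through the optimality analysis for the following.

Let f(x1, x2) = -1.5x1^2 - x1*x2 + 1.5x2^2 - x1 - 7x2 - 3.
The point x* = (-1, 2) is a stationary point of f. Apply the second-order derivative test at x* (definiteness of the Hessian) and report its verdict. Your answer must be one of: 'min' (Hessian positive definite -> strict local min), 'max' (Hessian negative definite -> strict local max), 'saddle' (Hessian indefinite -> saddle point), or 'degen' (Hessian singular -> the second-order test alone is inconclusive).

Compute the Hessian H = grad^2 f:
  H = [[-3, -1], [-1, 3]]
Verify stationarity: grad f(x*) = H x* + g = (0, 0).
Eigenvalues of H: -3.1623, 3.1623.
Eigenvalues have mixed signs, so H is indefinite -> x* is a saddle point.

saddle


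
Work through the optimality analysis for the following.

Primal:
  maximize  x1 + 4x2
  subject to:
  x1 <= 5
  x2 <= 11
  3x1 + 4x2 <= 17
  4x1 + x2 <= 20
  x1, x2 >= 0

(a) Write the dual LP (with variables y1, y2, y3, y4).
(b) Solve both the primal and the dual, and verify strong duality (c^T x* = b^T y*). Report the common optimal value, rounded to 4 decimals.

The standard primal-dual pair for 'max c^T x s.t. A x <= b, x >= 0' is:
  Dual:  min b^T y  s.t.  A^T y >= c,  y >= 0.

So the dual LP is:
  minimize  5y1 + 11y2 + 17y3 + 20y4
  subject to:
    y1 + 3y3 + 4y4 >= 1
    y2 + 4y3 + y4 >= 4
    y1, y2, y3, y4 >= 0

Solving the primal: x* = (0, 4.25).
  primal value c^T x* = 17.
Solving the dual: y* = (0, 0, 1, 0).
  dual value b^T y* = 17.
Strong duality: c^T x* = b^T y*. Confirmed.

17


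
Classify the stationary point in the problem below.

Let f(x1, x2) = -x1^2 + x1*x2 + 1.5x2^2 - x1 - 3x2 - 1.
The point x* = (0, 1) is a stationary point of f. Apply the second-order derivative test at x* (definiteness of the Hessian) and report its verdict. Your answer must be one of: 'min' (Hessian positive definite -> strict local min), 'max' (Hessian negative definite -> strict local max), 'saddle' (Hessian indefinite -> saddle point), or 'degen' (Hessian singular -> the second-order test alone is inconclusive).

Compute the Hessian H = grad^2 f:
  H = [[-2, 1], [1, 3]]
Verify stationarity: grad f(x*) = H x* + g = (0, 0).
Eigenvalues of H: -2.1926, 3.1926.
Eigenvalues have mixed signs, so H is indefinite -> x* is a saddle point.

saddle


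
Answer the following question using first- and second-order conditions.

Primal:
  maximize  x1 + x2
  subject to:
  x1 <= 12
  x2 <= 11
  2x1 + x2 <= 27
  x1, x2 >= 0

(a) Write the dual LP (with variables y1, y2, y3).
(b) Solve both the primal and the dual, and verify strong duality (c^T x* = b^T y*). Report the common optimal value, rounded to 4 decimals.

The standard primal-dual pair for 'max c^T x s.t. A x <= b, x >= 0' is:
  Dual:  min b^T y  s.t.  A^T y >= c,  y >= 0.

So the dual LP is:
  minimize  12y1 + 11y2 + 27y3
  subject to:
    y1 + 2y3 >= 1
    y2 + y3 >= 1
    y1, y2, y3 >= 0

Solving the primal: x* = (8, 11).
  primal value c^T x* = 19.
Solving the dual: y* = (0, 0.5, 0.5).
  dual value b^T y* = 19.
Strong duality: c^T x* = b^T y*. Confirmed.

19


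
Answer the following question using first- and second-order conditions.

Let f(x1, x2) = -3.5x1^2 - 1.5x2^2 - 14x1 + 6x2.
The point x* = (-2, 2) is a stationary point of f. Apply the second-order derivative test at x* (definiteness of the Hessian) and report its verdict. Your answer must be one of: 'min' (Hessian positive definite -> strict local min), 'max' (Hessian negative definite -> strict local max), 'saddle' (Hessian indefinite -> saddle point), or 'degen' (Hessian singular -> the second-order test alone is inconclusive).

Compute the Hessian H = grad^2 f:
  H = [[-7, 0], [0, -3]]
Verify stationarity: grad f(x*) = H x* + g = (0, 0).
Eigenvalues of H: -7, -3.
Both eigenvalues < 0, so H is negative definite -> x* is a strict local max.

max


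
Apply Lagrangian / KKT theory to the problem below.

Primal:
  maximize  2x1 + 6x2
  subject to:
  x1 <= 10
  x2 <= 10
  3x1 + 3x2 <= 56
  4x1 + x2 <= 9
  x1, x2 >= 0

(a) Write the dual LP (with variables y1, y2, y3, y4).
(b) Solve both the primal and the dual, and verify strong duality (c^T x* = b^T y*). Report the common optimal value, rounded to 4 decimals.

The standard primal-dual pair for 'max c^T x s.t. A x <= b, x >= 0' is:
  Dual:  min b^T y  s.t.  A^T y >= c,  y >= 0.

So the dual LP is:
  minimize  10y1 + 10y2 + 56y3 + 9y4
  subject to:
    y1 + 3y3 + 4y4 >= 2
    y2 + 3y3 + y4 >= 6
    y1, y2, y3, y4 >= 0

Solving the primal: x* = (0, 9).
  primal value c^T x* = 54.
Solving the dual: y* = (0, 0, 0, 6).
  dual value b^T y* = 54.
Strong duality: c^T x* = b^T y*. Confirmed.

54


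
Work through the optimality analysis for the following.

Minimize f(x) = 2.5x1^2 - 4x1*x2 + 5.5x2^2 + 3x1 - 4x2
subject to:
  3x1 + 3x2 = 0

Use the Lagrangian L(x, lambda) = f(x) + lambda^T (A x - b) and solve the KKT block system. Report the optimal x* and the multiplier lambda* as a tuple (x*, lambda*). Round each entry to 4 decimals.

Form the Lagrangian:
  L(x, lambda) = (1/2) x^T Q x + c^T x + lambda^T (A x - b)
Stationarity (grad_x L = 0): Q x + c + A^T lambda = 0.
Primal feasibility: A x = b.

This gives the KKT block system:
  [ Q   A^T ] [ x     ]   [-c ]
  [ A    0  ] [ lambda ] = [ b ]

Solving the linear system:
  x*      = (-0.2917, 0.2917)
  lambda* = (-0.125)
  f(x*)   = -1.0208

x* = (-0.2917, 0.2917), lambda* = (-0.125)


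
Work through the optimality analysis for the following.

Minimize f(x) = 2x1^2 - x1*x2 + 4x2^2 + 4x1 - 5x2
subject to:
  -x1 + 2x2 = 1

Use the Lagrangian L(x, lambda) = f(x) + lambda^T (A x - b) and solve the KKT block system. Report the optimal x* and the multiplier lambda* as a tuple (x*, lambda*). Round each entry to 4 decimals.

Form the Lagrangian:
  L(x, lambda) = (1/2) x^T Q x + c^T x + lambda^T (A x - b)
Stationarity (grad_x L = 0): Q x + c + A^T lambda = 0.
Primal feasibility: A x = b.

This gives the KKT block system:
  [ Q   A^T ] [ x     ]   [-c ]
  [ A    0  ] [ lambda ] = [ b ]

Solving the linear system:
  x*      = (-0.6, 0.2)
  lambda* = (1.4)
  f(x*)   = -2.4

x* = (-0.6, 0.2), lambda* = (1.4)


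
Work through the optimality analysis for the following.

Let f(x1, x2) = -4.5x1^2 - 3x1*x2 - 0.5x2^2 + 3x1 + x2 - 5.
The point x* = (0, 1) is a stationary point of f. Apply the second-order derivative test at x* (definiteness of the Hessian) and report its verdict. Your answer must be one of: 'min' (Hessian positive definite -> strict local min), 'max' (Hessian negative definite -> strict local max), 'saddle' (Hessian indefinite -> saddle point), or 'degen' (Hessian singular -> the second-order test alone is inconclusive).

Compute the Hessian H = grad^2 f:
  H = [[-9, -3], [-3, -1]]
Verify stationarity: grad f(x*) = H x* + g = (0, 0).
Eigenvalues of H: -10, 0.
H has a zero eigenvalue (singular; negative semidefinite but not definite), so H is neither positive definite, negative definite, nor indefinite. The second-order test alone is inconclusive -> degen.
(Indeed, f is constant along the null direction of H through x*, so x* is not a strict local extremum.)

degen


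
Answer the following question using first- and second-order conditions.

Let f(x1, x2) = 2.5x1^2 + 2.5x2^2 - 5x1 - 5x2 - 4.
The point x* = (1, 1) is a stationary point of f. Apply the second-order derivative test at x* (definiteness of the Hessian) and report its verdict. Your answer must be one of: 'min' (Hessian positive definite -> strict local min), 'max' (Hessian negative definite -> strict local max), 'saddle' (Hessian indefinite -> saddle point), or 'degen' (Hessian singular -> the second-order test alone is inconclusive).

Compute the Hessian H = grad^2 f:
  H = [[5, 0], [0, 5]]
Verify stationarity: grad f(x*) = H x* + g = (0, 0).
Eigenvalues of H: 5, 5.
Both eigenvalues > 0, so H is positive definite -> x* is a strict local min.

min


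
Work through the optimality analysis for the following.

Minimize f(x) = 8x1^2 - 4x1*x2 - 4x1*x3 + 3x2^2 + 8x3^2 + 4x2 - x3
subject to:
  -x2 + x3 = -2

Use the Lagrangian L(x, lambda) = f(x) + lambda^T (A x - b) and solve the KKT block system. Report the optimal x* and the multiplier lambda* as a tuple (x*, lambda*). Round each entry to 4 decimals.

Form the Lagrangian:
  L(x, lambda) = (1/2) x^T Q x + c^T x + lambda^T (A x - b)
Stationarity (grad_x L = 0): Q x + c + A^T lambda = 0.
Primal feasibility: A x = b.

This gives the KKT block system:
  [ Q   A^T ] [ x     ]   [-c ]
  [ A    0  ] [ lambda ] = [ b ]

Solving the linear system:
  x*      = (0.1944, 1.3889, -0.6111)
  lambda* = (11.5556)
  f(x*)   = 14.6389

x* = (0.1944, 1.3889, -0.6111), lambda* = (11.5556)


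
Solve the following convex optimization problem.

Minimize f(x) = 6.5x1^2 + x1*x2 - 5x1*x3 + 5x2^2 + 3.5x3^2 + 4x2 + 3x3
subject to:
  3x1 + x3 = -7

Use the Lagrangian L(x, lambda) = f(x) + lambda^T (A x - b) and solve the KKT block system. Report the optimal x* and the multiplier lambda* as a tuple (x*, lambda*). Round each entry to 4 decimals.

Form the Lagrangian:
  L(x, lambda) = (1/2) x^T Q x + c^T x + lambda^T (A x - b)
Stationarity (grad_x L = 0): Q x + c + A^T lambda = 0.
Primal feasibility: A x = b.

This gives the KKT block system:
  [ Q   A^T ] [ x     ]   [-c ]
  [ A    0  ] [ lambda ] = [ b ]

Solving the linear system:
  x*      = (-1.6298, -0.237, -2.1105)
  lambda* = (3.6242)
  f(x*)   = 9.0449

x* = (-1.6298, -0.237, -2.1105), lambda* = (3.6242)


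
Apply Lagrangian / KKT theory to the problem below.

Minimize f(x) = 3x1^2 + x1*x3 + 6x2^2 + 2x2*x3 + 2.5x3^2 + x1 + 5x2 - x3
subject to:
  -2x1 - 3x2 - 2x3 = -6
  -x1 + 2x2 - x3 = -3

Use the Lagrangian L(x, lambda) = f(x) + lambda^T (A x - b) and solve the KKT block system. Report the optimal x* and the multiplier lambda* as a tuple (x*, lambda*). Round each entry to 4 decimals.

Form the Lagrangian:
  L(x, lambda) = (1/2) x^T Q x + c^T x + lambda^T (A x - b)
Stationarity (grad_x L = 0): Q x + c + A^T lambda = 0.
Primal feasibility: A x = b.

This gives the KKT block system:
  [ Q   A^T ] [ x     ]   [-c ]
  [ A    0  ] [ lambda ] = [ b ]

Solving the linear system:
  x*      = (1.1111, 0, 1.8889)
  lambda* = (3.9841, 1.5873)
  f(x*)   = 13.9444

x* = (1.1111, 0, 1.8889), lambda* = (3.9841, 1.5873)


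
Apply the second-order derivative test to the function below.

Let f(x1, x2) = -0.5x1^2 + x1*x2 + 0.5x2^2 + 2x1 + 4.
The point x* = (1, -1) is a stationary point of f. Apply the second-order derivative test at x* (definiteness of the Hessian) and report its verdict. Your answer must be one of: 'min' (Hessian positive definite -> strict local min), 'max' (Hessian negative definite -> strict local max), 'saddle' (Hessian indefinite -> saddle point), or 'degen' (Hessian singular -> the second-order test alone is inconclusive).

Compute the Hessian H = grad^2 f:
  H = [[-1, 1], [1, 1]]
Verify stationarity: grad f(x*) = H x* + g = (0, 0).
Eigenvalues of H: -1.4142, 1.4142.
Eigenvalues have mixed signs, so H is indefinite -> x* is a saddle point.

saddle


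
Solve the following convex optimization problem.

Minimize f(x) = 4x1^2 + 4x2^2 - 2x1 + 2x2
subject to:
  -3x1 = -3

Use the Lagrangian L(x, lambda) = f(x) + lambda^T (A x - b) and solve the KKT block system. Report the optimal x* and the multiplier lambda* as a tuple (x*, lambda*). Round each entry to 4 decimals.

Form the Lagrangian:
  L(x, lambda) = (1/2) x^T Q x + c^T x + lambda^T (A x - b)
Stationarity (grad_x L = 0): Q x + c + A^T lambda = 0.
Primal feasibility: A x = b.

This gives the KKT block system:
  [ Q   A^T ] [ x     ]   [-c ]
  [ A    0  ] [ lambda ] = [ b ]

Solving the linear system:
  x*      = (1, -0.25)
  lambda* = (2)
  f(x*)   = 1.75

x* = (1, -0.25), lambda* = (2)
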